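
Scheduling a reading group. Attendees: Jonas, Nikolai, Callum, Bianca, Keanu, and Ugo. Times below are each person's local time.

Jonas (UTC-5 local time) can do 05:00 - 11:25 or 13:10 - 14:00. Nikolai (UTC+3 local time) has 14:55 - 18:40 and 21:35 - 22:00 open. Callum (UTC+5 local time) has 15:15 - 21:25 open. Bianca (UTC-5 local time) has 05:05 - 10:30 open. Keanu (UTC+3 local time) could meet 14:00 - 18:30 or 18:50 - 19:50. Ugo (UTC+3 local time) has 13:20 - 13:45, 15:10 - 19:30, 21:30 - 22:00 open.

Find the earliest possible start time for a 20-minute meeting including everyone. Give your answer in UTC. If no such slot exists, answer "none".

Jonas in UTC: 10:00-16:25, 18:10-19:00 (add 5h to convert from UTC-5).
Nikolai in UTC: 11:55-15:40, 18:35-19:00 (subtract 3h to convert from UTC+3).
Callum in UTC: 10:15-16:25 (subtract 5h to convert from UTC+5).
Bianca in UTC: 10:05-15:30 (add 5h to convert from UTC-5).
Keanu in UTC: 11:00-15:30, 15:50-16:50 (subtract 3h to convert from UTC+3).
Ugo in UTC: 10:20-10:45, 12:10-16:30, 18:30-19:00 (subtract 3h to convert from UTC+3).
Jonas ∩ Nikolai: 11:55-15:40, 18:35-19:00.
Jonas ∩ Nikolai ∩ Callum: 11:55-15:40.
Jonas ∩ Nikolai ∩ Callum ∩ Bianca: 11:55-15:30.
Jonas ∩ Nikolai ∩ Callum ∩ Bianca ∩ Keanu: 11:55-15:30.
Jonas ∩ Nikolai ∩ Callum ∩ Bianca ∩ Keanu ∩ Ugo: 12:10-15:30.
The first common window of at least 20 minutes is 12:10-15:30, so the earliest start is 12:10.

12:10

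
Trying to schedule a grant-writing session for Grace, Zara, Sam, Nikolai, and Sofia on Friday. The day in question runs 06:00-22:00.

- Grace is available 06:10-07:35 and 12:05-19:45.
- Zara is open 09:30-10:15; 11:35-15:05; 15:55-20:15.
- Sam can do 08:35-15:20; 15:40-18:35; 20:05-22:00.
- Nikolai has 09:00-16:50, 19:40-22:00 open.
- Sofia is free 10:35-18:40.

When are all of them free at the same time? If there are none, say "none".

Grace ∩ Zara: 12:05-15:05, 15:55-19:45.
Grace ∩ Zara ∩ Sam: 12:05-15:05, 15:55-18:35.
Grace ∩ Zara ∩ Sam ∩ Nikolai: 12:05-15:05, 15:55-16:50.
Grace ∩ Zara ∩ Sam ∩ Nikolai ∩ Sofia: 12:05-15:05, 15:55-16:50.

12:05-15:05, 15:55-16:50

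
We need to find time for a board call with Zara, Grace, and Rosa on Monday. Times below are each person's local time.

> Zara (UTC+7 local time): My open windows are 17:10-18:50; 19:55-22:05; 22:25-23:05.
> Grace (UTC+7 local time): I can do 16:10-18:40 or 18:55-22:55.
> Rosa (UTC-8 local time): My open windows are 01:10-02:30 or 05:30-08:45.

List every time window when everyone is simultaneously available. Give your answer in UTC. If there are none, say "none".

Zara in UTC: 10:10-11:50, 12:55-15:05, 15:25-16:05 (subtract 7h to convert from UTC+7).
Grace in UTC: 09:10-11:40, 11:55-15:55 (subtract 7h to convert from UTC+7).
Rosa in UTC: 09:10-10:30, 13:30-16:45 (add 8h to convert from UTC-8).
Zara ∩ Grace: 10:10-11:40, 12:55-15:05, 15:25-15:55.
Zara ∩ Grace ∩ Rosa: 10:10-10:30, 13:30-15:05, 15:25-15:55.

10:10-10:30, 13:30-15:05, 15:25-15:55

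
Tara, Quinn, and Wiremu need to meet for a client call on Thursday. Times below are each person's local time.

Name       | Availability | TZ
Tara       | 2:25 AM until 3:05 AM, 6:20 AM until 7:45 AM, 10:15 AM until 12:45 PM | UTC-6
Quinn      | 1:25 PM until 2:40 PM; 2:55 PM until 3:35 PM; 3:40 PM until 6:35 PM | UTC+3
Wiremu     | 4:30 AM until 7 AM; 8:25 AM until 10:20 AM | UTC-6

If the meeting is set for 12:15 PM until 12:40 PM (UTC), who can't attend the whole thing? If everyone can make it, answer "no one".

Tara in UTC: 08:25-09:05, 12:20-13:45, 16:15-18:45 (add 6h to convert from UTC-6).
Quinn in UTC: 10:25-11:40, 11:55-12:35, 12:40-15:35 (subtract 3h to convert from UTC+3).
Wiremu in UTC: 10:30-13:00, 14:25-16:20 (add 6h to convert from UTC-6).
Tara: not fully free for 12:15-12:40. Quinn: not fully free for 12:15-12:40. Wiremu: free for 12:15-12:40.

Quinn, Tara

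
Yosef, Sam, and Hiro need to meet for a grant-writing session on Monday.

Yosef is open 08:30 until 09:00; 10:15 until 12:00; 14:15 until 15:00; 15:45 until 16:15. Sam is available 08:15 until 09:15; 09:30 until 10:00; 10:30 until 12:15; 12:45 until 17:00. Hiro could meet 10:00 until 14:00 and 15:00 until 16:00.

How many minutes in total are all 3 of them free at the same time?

Yosef ∩ Sam: 08:30-09:00, 10:30-12:00, 14:15-15:00, 15:45-16:15.
Yosef ∩ Sam ∩ Hiro: 10:30-12:00, 15:45-16:00.
Summing the common windows: 90 + 15 = 105 minutes.

105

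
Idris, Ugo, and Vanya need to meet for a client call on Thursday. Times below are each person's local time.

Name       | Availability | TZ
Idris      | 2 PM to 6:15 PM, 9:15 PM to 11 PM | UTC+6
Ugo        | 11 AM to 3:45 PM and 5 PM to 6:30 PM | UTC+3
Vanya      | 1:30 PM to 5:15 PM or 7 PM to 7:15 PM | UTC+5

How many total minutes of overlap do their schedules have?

225

Idris in UTC: 08:00-12:15, 15:15-17:00 (subtract 6h to convert from UTC+6).
Ugo in UTC: 08:00-12:45, 14:00-15:30 (subtract 3h to convert from UTC+3).
Vanya in UTC: 08:30-12:15, 14:00-14:15 (subtract 5h to convert from UTC+5).
Idris ∩ Ugo: 08:00-12:15, 15:15-15:30.
Idris ∩ Ugo ∩ Vanya: 08:30-12:15.
That's a single block of 225 minutes.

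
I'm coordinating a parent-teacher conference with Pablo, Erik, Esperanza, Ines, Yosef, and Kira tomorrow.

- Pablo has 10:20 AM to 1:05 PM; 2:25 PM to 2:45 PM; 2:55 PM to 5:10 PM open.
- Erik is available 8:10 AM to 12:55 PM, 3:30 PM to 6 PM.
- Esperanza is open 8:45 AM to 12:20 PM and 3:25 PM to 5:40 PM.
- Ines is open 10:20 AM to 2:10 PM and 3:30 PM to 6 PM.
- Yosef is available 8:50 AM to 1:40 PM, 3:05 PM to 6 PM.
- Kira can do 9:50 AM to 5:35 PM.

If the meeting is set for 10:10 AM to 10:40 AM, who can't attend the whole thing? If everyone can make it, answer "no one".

Pablo: not fully free for 10:10-10:40. Erik: free for 10:10-10:40. Esperanza: free for 10:10-10:40. Ines: not fully free for 10:10-10:40. Yosef: free for 10:10-10:40. Kira: free for 10:10-10:40.

Ines, Pablo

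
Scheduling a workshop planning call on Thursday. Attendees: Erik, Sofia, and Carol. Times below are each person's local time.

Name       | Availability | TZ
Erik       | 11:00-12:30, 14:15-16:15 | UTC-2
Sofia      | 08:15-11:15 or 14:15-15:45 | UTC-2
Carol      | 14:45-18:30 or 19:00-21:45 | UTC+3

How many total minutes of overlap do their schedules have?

Erik in UTC: 13:00-14:30, 16:15-18:15 (add 2h to convert from UTC-2).
Sofia in UTC: 10:15-13:15, 16:15-17:45 (add 2h to convert from UTC-2).
Carol in UTC: 11:45-15:30, 16:00-18:45 (subtract 3h to convert from UTC+3).
Erik ∩ Sofia: 13:00-13:15, 16:15-17:45.
Erik ∩ Sofia ∩ Carol: 13:00-13:15, 16:15-17:45.
Summing the common windows: 15 + 90 = 105 minutes.

105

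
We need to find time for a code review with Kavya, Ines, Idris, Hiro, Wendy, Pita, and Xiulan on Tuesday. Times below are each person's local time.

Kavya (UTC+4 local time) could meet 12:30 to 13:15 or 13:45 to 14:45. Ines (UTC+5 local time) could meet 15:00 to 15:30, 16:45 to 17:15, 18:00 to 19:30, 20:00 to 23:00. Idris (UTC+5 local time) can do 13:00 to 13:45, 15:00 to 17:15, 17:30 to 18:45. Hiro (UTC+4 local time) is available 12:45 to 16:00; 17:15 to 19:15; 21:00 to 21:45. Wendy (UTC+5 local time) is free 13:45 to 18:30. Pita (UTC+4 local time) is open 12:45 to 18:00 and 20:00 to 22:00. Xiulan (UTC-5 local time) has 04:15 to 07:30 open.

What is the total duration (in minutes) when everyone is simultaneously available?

30

Kavya in UTC: 08:30-09:15, 09:45-10:45 (subtract 4h to convert from UTC+4).
Ines in UTC: 10:00-10:30, 11:45-12:15, 13:00-14:30, 15:00-18:00 (subtract 5h to convert from UTC+5).
Idris in UTC: 08:00-08:45, 10:00-12:15, 12:30-13:45 (subtract 5h to convert from UTC+5).
Hiro in UTC: 08:45-12:00, 13:15-15:15, 17:00-17:45 (subtract 4h to convert from UTC+4).
Wendy in UTC: 08:45-13:30 (subtract 5h to convert from UTC+5).
Pita in UTC: 08:45-14:00, 16:00-18:00 (subtract 4h to convert from UTC+4).
Xiulan in UTC: 09:15-12:30 (add 5h to convert from UTC-5).
Kavya ∩ Ines: 10:00-10:30.
Kavya ∩ Ines ∩ Idris: 10:00-10:30.
Kavya ∩ Ines ∩ Idris ∩ Hiro: 10:00-10:30.
Kavya ∩ Ines ∩ Idris ∩ Hiro ∩ Wendy: 10:00-10:30.
Kavya ∩ Ines ∩ Idris ∩ Hiro ∩ Wendy ∩ Pita: 10:00-10:30.
Kavya ∩ Ines ∩ Idris ∩ Hiro ∩ Wendy ∩ Pita ∩ Xiulan: 10:00-10:30.
That's a single block of 30 minutes.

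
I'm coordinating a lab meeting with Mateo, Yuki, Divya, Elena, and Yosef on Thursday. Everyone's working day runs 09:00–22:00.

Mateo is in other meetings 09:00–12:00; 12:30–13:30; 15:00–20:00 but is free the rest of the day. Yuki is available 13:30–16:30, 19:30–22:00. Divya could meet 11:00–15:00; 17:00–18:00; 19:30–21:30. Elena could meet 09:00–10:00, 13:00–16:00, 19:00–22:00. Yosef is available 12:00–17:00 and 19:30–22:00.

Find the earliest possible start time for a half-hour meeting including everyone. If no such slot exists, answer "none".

Mateo free: 12:00-12:30, 13:30-15:00, 20:00-22:00 (invert busy blocks within the working day).
Yuki free: 13:30-16:30, 19:30-22:00.
Divya free: 11:00-15:00, 17:00-18:00, 19:30-21:30.
Elena free: 09:00-10:00, 13:00-16:00, 19:00-22:00.
Yosef free: 12:00-17:00, 19:30-22:00.
Mateo ∩ Yuki: 13:30-15:00, 20:00-22:00.
Mateo ∩ Yuki ∩ Divya: 13:30-15:00, 20:00-21:30.
Mateo ∩ Yuki ∩ Divya ∩ Elena: 13:30-15:00, 20:00-21:30.
Mateo ∩ Yuki ∩ Divya ∩ Elena ∩ Yosef: 13:30-15:00, 20:00-21:30.
The first common window of at least 30 minutes is 13:30-15:00, so the earliest start is 13:30.

13:30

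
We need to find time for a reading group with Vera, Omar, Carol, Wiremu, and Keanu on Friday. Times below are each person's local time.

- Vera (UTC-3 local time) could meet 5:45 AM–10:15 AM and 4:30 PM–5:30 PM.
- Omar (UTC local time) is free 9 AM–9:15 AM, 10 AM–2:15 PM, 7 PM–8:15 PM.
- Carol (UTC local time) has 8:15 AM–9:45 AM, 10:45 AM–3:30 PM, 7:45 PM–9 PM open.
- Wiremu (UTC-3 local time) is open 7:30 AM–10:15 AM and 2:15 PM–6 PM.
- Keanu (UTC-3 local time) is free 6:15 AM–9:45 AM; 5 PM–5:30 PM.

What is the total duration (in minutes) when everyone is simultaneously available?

Vera in UTC: 08:45-13:15, 19:30-20:30 (add 3h to convert from UTC-3).
Omar in UTC: 09:00-09:15, 10:00-14:15, 19:00-20:15.
Carol in UTC: 08:15-09:45, 10:45-15:30, 19:45-21:00.
Wiremu in UTC: 10:30-13:15, 17:15-21:00 (add 3h to convert from UTC-3).
Keanu in UTC: 09:15-12:45, 20:00-20:30 (add 3h to convert from UTC-3).
Vera ∩ Omar: 09:00-09:15, 10:00-13:15, 19:30-20:15.
Vera ∩ Omar ∩ Carol: 09:00-09:15, 10:45-13:15, 19:45-20:15.
Vera ∩ Omar ∩ Carol ∩ Wiremu: 10:45-13:15, 19:45-20:15.
Vera ∩ Omar ∩ Carol ∩ Wiremu ∩ Keanu: 10:45-12:45, 20:00-20:15.
So the common availability across everyone is 10:45-12:45, 20:00-20:15.
Summing the common windows: 120 + 15 = 135 minutes.

135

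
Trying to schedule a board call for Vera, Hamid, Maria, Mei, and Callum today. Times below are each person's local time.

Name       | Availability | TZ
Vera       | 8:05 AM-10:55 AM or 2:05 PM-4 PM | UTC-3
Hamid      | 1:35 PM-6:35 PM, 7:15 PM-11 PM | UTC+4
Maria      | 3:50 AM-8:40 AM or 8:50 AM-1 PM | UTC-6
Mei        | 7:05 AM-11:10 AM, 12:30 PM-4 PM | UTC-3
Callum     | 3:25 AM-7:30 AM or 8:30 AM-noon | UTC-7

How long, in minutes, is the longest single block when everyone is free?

Vera in UTC: 11:05-13:55, 17:05-19:00 (add 3h to convert from UTC-3).
Hamid in UTC: 09:35-14:35, 15:15-19:00 (subtract 4h to convert from UTC+4).
Maria in UTC: 09:50-14:40, 14:50-19:00 (add 6h to convert from UTC-6).
Mei in UTC: 10:05-14:10, 15:30-19:00 (add 3h to convert from UTC-3).
Callum in UTC: 10:25-14:30, 15:30-19:00 (add 7h to convert from UTC-7).
Vera ∩ Hamid: 11:05-13:55, 17:05-19:00.
Vera ∩ Hamid ∩ Maria: 11:05-13:55, 17:05-19:00.
Vera ∩ Hamid ∩ Maria ∩ Mei: 11:05-13:55, 17:05-19:00.
Vera ∩ Hamid ∩ Maria ∩ Mei ∩ Callum: 11:05-13:55, 17:05-19:00.
Those are the intersection windows.
The longest is 11:05-13:55 at 170 minutes.

170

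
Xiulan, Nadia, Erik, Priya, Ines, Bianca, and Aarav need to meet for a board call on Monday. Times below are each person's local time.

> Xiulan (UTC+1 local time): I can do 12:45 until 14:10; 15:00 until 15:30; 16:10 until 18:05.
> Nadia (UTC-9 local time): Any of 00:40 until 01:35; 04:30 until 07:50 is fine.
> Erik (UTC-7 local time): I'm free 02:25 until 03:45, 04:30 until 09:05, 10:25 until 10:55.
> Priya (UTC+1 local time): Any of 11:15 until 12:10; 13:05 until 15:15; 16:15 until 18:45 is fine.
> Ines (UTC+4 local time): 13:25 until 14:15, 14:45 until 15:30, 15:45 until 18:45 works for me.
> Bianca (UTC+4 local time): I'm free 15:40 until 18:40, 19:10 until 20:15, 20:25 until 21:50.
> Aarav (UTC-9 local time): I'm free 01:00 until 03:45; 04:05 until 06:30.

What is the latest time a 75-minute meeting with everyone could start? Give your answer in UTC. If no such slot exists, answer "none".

none

Xiulan in UTC: 11:45-13:10, 14:00-14:30, 15:10-17:05 (subtract 1h to convert from UTC+1).
Nadia in UTC: 09:40-10:35, 13:30-16:50 (add 9h to convert from UTC-9).
Erik in UTC: 09:25-10:45, 11:30-16:05, 17:25-17:55 (add 7h to convert from UTC-7).
Priya in UTC: 10:15-11:10, 12:05-14:15, 15:15-17:45 (subtract 1h to convert from UTC+1).
Ines in UTC: 09:25-10:15, 10:45-11:30, 11:45-14:45 (subtract 4h to convert from UTC+4).
Bianca in UTC: 11:40-14:40, 15:10-16:15, 16:25-17:50 (subtract 4h to convert from UTC+4).
Aarav in UTC: 10:00-12:45, 13:05-15:30 (add 9h to convert from UTC-9).
Xiulan ∩ Nadia: 14:00-14:30, 15:10-16:50.
Xiulan ∩ Nadia ∩ Erik: 14:00-14:30, 15:10-16:05.
Xiulan ∩ Nadia ∩ Erik ∩ Priya: 14:00-14:15, 15:15-16:05.
Xiulan ∩ Nadia ∩ Erik ∩ Priya ∩ Ines: 14:00-14:15.
Xiulan ∩ Nadia ∩ Erik ∩ Priya ∩ Ines ∩ Bianca: 14:00-14:15.
Xiulan ∩ Nadia ∩ Erik ∩ Priya ∩ Ines ∩ Bianca ∩ Aarav: 14:00-14:15.
Those are the intersection windows.
No common window is at least 75 minutes long.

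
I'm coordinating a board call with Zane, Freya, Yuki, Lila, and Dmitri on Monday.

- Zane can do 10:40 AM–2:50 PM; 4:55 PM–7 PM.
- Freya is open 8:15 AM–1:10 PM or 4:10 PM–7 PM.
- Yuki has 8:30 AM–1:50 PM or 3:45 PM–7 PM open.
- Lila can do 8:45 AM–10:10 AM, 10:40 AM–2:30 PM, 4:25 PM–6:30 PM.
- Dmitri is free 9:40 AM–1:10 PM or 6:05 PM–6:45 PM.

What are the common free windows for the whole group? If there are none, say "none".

Zane ∩ Freya: 10:40-13:10, 16:55-19:00.
Zane ∩ Freya ∩ Yuki: 10:40-13:10, 16:55-19:00.
Zane ∩ Freya ∩ Yuki ∩ Lila: 10:40-13:10, 16:55-18:30.
Zane ∩ Freya ∩ Yuki ∩ Lila ∩ Dmitri: 10:40-13:10, 18:05-18:30.

10:40-13:10, 18:05-18:30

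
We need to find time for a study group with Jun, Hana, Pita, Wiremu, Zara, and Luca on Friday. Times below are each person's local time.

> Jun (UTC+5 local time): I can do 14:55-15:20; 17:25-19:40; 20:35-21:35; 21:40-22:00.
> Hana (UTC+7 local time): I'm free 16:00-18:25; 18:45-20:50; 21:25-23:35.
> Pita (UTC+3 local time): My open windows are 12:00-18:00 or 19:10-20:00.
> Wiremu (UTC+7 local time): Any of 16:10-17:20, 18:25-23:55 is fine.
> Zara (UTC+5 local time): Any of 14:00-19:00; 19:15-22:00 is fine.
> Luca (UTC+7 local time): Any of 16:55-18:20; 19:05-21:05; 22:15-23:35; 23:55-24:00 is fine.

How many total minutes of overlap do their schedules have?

135

Jun in UTC: 09:55-10:20, 12:25-14:40, 15:35-16:35, 16:40-17:00 (subtract 5h to convert from UTC+5).
Hana in UTC: 09:00-11:25, 11:45-13:50, 14:25-16:35 (subtract 7h to convert from UTC+7).
Pita in UTC: 09:00-15:00, 16:10-17:00 (subtract 3h to convert from UTC+3).
Wiremu in UTC: 09:10-10:20, 11:25-16:55 (subtract 7h to convert from UTC+7).
Zara in UTC: 09:00-14:00, 14:15-17:00 (subtract 5h to convert from UTC+5).
Luca in UTC: 09:55-11:20, 12:05-14:05, 15:15-16:35, 16:55-17:00 (subtract 7h to convert from UTC+7).
Jun ∩ Hana: 09:55-10:20, 12:25-13:50, 14:25-14:40, 15:35-16:35.
Jun ∩ Hana ∩ Pita: 09:55-10:20, 12:25-13:50, 14:25-14:40, 16:10-16:35.
Jun ∩ Hana ∩ Pita ∩ Wiremu: 09:55-10:20, 12:25-13:50, 14:25-14:40, 16:10-16:35.
Jun ∩ Hana ∩ Pita ∩ Wiremu ∩ Zara: 09:55-10:20, 12:25-13:50, 14:25-14:40, 16:10-16:35.
Jun ∩ Hana ∩ Pita ∩ Wiremu ∩ Zara ∩ Luca: 09:55-10:20, 12:25-13:50, 16:10-16:35.
Summing the common windows: 25 + 85 + 25 = 135 minutes.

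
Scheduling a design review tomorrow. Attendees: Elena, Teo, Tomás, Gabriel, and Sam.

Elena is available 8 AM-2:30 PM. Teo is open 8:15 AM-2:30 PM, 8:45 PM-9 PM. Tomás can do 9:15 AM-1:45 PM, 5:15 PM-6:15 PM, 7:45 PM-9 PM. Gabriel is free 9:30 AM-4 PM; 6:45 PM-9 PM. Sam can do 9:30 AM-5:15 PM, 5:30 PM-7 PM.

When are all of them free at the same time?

09:30-13:45

Elena ∩ Teo: 08:15-14:30.
Elena ∩ Teo ∩ Tomás: 09:15-13:45.
Elena ∩ Teo ∩ Tomás ∩ Gabriel: 09:30-13:45.
Elena ∩ Teo ∩ Tomás ∩ Gabriel ∩ Sam: 09:30-13:45.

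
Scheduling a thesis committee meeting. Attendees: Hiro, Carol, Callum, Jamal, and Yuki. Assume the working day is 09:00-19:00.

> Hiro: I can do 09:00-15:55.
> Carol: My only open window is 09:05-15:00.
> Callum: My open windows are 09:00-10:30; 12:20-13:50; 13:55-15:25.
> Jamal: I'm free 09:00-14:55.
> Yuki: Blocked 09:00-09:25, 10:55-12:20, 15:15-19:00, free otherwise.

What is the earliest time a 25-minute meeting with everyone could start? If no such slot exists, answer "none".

Hiro free: 09:00-15:55.
Carol free: 09:05-15:00.
Callum free: 09:00-10:30, 12:20-13:50, 13:55-15:25.
Jamal free: 09:00-14:55.
Yuki free: 09:25-10:55, 12:20-15:15 (invert busy blocks within the working day).
Hiro ∩ Carol: 09:05-15:00.
Hiro ∩ Carol ∩ Callum: 09:05-10:30, 12:20-13:50, 13:55-15:00.
Hiro ∩ Carol ∩ Callum ∩ Jamal: 09:05-10:30, 12:20-13:50, 13:55-14:55.
Hiro ∩ Carol ∩ Callum ∩ Jamal ∩ Yuki: 09:25-10:30, 12:20-13:50, 13:55-14:55.
The first common window of at least 25 minutes is 09:25-10:30, so the earliest start is 09:25.

09:25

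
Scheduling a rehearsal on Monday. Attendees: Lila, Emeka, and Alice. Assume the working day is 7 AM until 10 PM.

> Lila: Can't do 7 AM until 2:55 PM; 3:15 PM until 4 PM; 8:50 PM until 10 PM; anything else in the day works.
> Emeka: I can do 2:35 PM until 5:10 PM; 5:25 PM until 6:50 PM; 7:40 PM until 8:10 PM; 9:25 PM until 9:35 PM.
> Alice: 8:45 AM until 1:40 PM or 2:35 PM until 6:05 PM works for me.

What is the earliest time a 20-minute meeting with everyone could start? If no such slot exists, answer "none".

14:55

Lila free: 14:55-15:15, 16:00-20:50 (invert busy blocks within the working day).
Emeka free: 14:35-17:10, 17:25-18:50, 19:40-20:10, 21:25-21:35.
Alice free: 08:45-13:40, 14:35-18:05.
Lila ∩ Emeka: 14:55-15:15, 16:00-17:10, 17:25-18:50, 19:40-20:10.
Lila ∩ Emeka ∩ Alice: 14:55-15:15, 16:00-17:10, 17:25-18:05.
The first common window of at least 20 minutes is 14:55-15:15, so the earliest start is 14:55.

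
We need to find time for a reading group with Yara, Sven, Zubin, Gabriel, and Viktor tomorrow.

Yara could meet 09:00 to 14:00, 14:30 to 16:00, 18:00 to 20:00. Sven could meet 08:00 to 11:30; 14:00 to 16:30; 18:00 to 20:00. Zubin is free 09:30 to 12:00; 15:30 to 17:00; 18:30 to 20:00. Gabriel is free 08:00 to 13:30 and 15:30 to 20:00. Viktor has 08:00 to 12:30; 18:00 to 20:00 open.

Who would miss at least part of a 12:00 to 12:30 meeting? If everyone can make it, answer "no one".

Sven, Zubin

Yara: free for 12:00-12:30. Sven: not fully free for 12:00-12:30. Zubin: not fully free for 12:00-12:30. Gabriel: free for 12:00-12:30. Viktor: free for 12:00-12:30.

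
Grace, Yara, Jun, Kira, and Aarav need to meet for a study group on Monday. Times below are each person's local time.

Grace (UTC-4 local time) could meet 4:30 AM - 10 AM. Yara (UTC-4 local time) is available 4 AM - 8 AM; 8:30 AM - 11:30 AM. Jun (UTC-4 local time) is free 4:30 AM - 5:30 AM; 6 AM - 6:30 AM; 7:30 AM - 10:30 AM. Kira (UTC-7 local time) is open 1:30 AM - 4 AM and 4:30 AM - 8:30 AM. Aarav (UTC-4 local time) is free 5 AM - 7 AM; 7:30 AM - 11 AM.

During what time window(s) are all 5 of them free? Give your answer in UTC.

09:00-09:30, 10:00-10:30, 11:30-12:00, 12:30-14:00

Grace in UTC: 08:30-14:00 (add 4h to convert from UTC-4).
Yara in UTC: 08:00-12:00, 12:30-15:30 (add 4h to convert from UTC-4).
Jun in UTC: 08:30-09:30, 10:00-10:30, 11:30-14:30 (add 4h to convert from UTC-4).
Kira in UTC: 08:30-11:00, 11:30-15:30 (add 7h to convert from UTC-7).
Aarav in UTC: 09:00-11:00, 11:30-15:00 (add 4h to convert from UTC-4).
Grace ∩ Yara: 08:30-12:00, 12:30-14:00.
Grace ∩ Yara ∩ Jun: 08:30-09:30, 10:00-10:30, 11:30-12:00, 12:30-14:00.
Grace ∩ Yara ∩ Jun ∩ Kira: 08:30-09:30, 10:00-10:30, 11:30-12:00, 12:30-14:00.
Grace ∩ Yara ∩ Jun ∩ Kira ∩ Aarav: 09:00-09:30, 10:00-10:30, 11:30-12:00, 12:30-14:00.
Those are the intersection windows.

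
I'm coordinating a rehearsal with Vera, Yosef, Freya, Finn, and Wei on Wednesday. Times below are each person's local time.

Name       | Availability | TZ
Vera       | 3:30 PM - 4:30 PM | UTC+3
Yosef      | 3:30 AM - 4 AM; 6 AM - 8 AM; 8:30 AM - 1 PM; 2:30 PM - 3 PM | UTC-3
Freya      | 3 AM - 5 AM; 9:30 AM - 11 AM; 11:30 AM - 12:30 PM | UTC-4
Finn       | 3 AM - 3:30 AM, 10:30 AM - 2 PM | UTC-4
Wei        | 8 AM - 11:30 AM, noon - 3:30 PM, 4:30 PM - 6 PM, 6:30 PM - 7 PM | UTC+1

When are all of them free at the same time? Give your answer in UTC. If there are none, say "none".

Vera in UTC: 12:30-13:30 (subtract 3h to convert from UTC+3).
Yosef in UTC: 06:30-07:00, 09:00-11:00, 11:30-16:00, 17:30-18:00 (add 3h to convert from UTC-3).
Freya in UTC: 07:00-09:00, 13:30-15:00, 15:30-16:30 (add 4h to convert from UTC-4).
Finn in UTC: 07:00-07:30, 14:30-18:00 (add 4h to convert from UTC-4).
Wei in UTC: 07:00-10:30, 11:00-14:30, 15:30-17:00, 17:30-18:00 (subtract 1h to convert from UTC+1).
Vera ∩ Yosef: 12:30-13:30.
Vera ∩ Yosef ∩ Freya: ∅.
Vera ∩ Yosef ∩ Freya ∩ Finn: ∅.
Vera ∩ Yosef ∩ Freya ∩ Finn ∩ Wei: ∅.
There is no time when everyone is free.

none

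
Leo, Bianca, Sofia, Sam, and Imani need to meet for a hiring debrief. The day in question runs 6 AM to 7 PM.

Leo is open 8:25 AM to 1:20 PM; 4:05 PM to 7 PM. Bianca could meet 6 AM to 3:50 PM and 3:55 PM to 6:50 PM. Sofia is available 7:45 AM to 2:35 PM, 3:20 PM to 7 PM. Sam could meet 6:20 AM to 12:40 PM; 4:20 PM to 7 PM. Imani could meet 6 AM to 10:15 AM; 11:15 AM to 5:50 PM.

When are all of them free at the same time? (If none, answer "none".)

08:25-10:15, 11:15-12:40, 16:20-17:50

Leo ∩ Bianca: 08:25-13:20, 16:05-18:50.
Leo ∩ Bianca ∩ Sofia: 08:25-13:20, 16:05-18:50.
Leo ∩ Bianca ∩ Sofia ∩ Sam: 08:25-12:40, 16:20-18:50.
Leo ∩ Bianca ∩ Sofia ∩ Sam ∩ Imani: 08:25-10:15, 11:15-12:40, 16:20-17:50.
So the common availability across everyone is 08:25-10:15, 11:15-12:40, 16:20-17:50.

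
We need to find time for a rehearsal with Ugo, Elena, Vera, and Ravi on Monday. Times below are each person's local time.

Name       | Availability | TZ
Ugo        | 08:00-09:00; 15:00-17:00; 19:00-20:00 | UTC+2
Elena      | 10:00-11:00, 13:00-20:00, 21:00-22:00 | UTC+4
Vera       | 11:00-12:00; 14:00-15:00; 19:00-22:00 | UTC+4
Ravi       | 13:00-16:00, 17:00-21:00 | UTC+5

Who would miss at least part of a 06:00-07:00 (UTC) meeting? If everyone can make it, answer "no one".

Ugo in UTC: 06:00-07:00, 13:00-15:00, 17:00-18:00 (subtract 2h to convert from UTC+2).
Elena in UTC: 06:00-07:00, 09:00-16:00, 17:00-18:00 (subtract 4h to convert from UTC+4).
Vera in UTC: 07:00-08:00, 10:00-11:00, 15:00-18:00 (subtract 4h to convert from UTC+4).
Ravi in UTC: 08:00-11:00, 12:00-16:00 (subtract 5h to convert from UTC+5).
Ugo: free for 06:00-07:00. Elena: free for 06:00-07:00. Vera: not fully free for 06:00-07:00. Ravi: not fully free for 06:00-07:00.

Ravi, Vera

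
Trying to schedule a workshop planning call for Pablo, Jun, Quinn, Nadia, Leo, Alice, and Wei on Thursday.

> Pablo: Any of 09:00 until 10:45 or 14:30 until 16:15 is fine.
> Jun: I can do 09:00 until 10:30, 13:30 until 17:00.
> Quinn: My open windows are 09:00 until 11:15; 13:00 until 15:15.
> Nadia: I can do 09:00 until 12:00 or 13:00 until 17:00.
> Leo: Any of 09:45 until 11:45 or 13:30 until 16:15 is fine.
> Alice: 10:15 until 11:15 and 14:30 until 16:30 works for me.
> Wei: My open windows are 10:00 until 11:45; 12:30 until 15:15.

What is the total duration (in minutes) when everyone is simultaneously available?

Pablo ∩ Jun: 09:00-10:30, 14:30-16:15.
Pablo ∩ Jun ∩ Quinn: 09:00-10:30, 14:30-15:15.
Pablo ∩ Jun ∩ Quinn ∩ Nadia: 09:00-10:30, 14:30-15:15.
Pablo ∩ Jun ∩ Quinn ∩ Nadia ∩ Leo: 09:45-10:30, 14:30-15:15.
Pablo ∩ Jun ∩ Quinn ∩ Nadia ∩ Leo ∩ Alice: 10:15-10:30, 14:30-15:15.
Pablo ∩ Jun ∩ Quinn ∩ Nadia ∩ Leo ∩ Alice ∩ Wei: 10:15-10:30, 14:30-15:15.
Summing the common windows: 15 + 45 = 60 minutes.

60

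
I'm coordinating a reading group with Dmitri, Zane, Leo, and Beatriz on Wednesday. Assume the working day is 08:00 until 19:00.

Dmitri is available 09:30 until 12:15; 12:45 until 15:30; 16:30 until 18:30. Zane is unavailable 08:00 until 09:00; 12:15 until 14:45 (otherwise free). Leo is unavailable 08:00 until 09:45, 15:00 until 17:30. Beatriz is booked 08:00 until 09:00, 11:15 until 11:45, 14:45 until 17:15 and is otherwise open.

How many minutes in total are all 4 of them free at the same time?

Dmitri free: 09:30-12:15, 12:45-15:30, 16:30-18:30.
Zane free: 09:00-12:15, 14:45-19:00 (invert busy blocks within the working day).
Leo free: 09:45-15:00, 17:30-19:00 (invert busy blocks within the working day).
Beatriz free: 09:00-11:15, 11:45-14:45, 17:15-19:00 (invert busy blocks within the working day).
Dmitri ∩ Zane: 09:30-12:15, 14:45-15:30, 16:30-18:30.
Dmitri ∩ Zane ∩ Leo: 09:45-12:15, 14:45-15:00, 17:30-18:30.
Dmitri ∩ Zane ∩ Leo ∩ Beatriz: 09:45-11:15, 11:45-12:15, 17:30-18:30.
Those are the intersection windows.
Summing the common windows: 90 + 30 + 60 = 180 minutes.

180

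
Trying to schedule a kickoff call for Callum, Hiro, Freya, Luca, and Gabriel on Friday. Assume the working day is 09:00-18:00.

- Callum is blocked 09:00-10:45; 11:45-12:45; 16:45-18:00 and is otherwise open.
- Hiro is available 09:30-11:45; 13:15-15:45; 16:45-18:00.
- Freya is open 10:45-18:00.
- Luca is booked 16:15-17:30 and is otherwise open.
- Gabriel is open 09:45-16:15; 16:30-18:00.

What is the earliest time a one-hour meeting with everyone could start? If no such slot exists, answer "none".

Callum free: 10:45-11:45, 12:45-16:45 (invert busy blocks within the working day).
Hiro free: 09:30-11:45, 13:15-15:45, 16:45-18:00.
Freya free: 10:45-18:00.
Luca free: 09:00-16:15, 17:30-18:00 (invert busy blocks within the working day).
Gabriel free: 09:45-16:15, 16:30-18:00.
Callum ∩ Hiro: 10:45-11:45, 13:15-15:45.
Callum ∩ Hiro ∩ Freya: 10:45-11:45, 13:15-15:45.
Callum ∩ Hiro ∩ Freya ∩ Luca: 10:45-11:45, 13:15-15:45.
Callum ∩ Hiro ∩ Freya ∩ Luca ∩ Gabriel: 10:45-11:45, 13:15-15:45.
So the common availability across everyone is 10:45-11:45, 13:15-15:45.
The first common window of at least 60 minutes is 10:45-11:45, so the earliest start is 10:45.

10:45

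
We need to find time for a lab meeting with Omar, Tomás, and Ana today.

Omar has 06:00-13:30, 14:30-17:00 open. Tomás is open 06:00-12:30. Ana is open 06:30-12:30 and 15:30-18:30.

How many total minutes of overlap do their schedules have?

360

Omar ∩ Tomás: 06:00-12:30.
Omar ∩ Tomás ∩ Ana: 06:30-12:30.
That's a single block of 360 minutes.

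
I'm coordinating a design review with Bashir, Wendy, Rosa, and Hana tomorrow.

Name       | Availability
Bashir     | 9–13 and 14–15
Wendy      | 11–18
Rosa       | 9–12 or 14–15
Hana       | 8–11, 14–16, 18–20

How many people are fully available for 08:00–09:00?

Hana can make the full 08:00-09:00 slot — that's 1.

1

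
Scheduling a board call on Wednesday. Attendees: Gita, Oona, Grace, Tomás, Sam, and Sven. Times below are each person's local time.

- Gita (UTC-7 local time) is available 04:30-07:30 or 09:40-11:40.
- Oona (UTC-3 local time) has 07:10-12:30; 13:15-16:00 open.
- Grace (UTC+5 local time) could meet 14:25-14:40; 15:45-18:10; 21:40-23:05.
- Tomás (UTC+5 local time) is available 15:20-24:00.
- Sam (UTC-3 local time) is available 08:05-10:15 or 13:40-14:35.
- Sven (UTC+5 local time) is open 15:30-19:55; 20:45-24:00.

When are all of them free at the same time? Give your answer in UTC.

11:30-13:10, 16:40-17:35

Gita in UTC: 11:30-14:30, 16:40-18:40 (add 7h to convert from UTC-7).
Oona in UTC: 10:10-15:30, 16:15-19:00 (add 3h to convert from UTC-3).
Grace in UTC: 09:25-09:40, 10:45-13:10, 16:40-18:05 (subtract 5h to convert from UTC+5).
Tomás in UTC: 10:20-19:00 (subtract 5h to convert from UTC+5).
Sam in UTC: 11:05-13:15, 16:40-17:35 (add 3h to convert from UTC-3).
Sven in UTC: 10:30-14:55, 15:45-19:00 (subtract 5h to convert from UTC+5).
Gita ∩ Oona: 11:30-14:30, 16:40-18:40.
Gita ∩ Oona ∩ Grace: 11:30-13:10, 16:40-18:05.
Gita ∩ Oona ∩ Grace ∩ Tomás: 11:30-13:10, 16:40-18:05.
Gita ∩ Oona ∩ Grace ∩ Tomás ∩ Sam: 11:30-13:10, 16:40-17:35.
Gita ∩ Oona ∩ Grace ∩ Tomás ∩ Sam ∩ Sven: 11:30-13:10, 16:40-17:35.
So the common availability across everyone is 11:30-13:10, 16:40-17:35.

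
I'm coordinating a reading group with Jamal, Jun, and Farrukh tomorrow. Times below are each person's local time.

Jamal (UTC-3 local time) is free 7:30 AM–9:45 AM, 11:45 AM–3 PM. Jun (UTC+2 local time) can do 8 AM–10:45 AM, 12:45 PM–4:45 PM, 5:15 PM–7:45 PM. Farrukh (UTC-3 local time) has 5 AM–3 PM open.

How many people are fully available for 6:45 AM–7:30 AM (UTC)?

Jamal in UTC: 10:30-12:45, 14:45-18:00 (add 3h to convert from UTC-3).
Jun in UTC: 06:00-08:45, 10:45-14:45, 15:15-17:45 (subtract 2h to convert from UTC+2).
Farrukh in UTC: 08:00-18:00 (add 3h to convert from UTC-3).
Jun can make the full 06:45-07:30 slot — that's 1.

1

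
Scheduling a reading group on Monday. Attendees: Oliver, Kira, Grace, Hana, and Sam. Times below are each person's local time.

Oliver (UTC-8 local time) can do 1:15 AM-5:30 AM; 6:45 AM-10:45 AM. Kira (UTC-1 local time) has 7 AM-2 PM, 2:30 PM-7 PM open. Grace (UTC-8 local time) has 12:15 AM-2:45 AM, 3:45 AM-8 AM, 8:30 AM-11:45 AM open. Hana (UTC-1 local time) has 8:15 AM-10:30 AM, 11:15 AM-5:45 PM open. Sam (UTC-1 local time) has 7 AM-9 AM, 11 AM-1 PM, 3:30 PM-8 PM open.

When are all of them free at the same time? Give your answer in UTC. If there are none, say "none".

Oliver in UTC: 09:15-13:30, 14:45-18:45 (add 8h to convert from UTC-8).
Kira in UTC: 08:00-15:00, 15:30-20:00 (add 1h to convert from UTC-1).
Grace in UTC: 08:15-10:45, 11:45-16:00, 16:30-19:45 (add 8h to convert from UTC-8).
Hana in UTC: 09:15-11:30, 12:15-18:45 (add 1h to convert from UTC-1).
Sam in UTC: 08:00-10:00, 12:00-14:00, 16:30-21:00 (add 1h to convert from UTC-1).
Oliver ∩ Kira: 09:15-13:30, 14:45-15:00, 15:30-18:45.
Oliver ∩ Kira ∩ Grace: 09:15-10:45, 11:45-13:30, 14:45-15:00, 15:30-16:00, 16:30-18:45.
Oliver ∩ Kira ∩ Grace ∩ Hana: 09:15-10:45, 12:15-13:30, 14:45-15:00, 15:30-16:00, 16:30-18:45.
Oliver ∩ Kira ∩ Grace ∩ Hana ∩ Sam: 09:15-10:00, 12:15-13:30, 16:30-18:45.
Those are the intersection windows.

09:15-10:00, 12:15-13:30, 16:30-18:45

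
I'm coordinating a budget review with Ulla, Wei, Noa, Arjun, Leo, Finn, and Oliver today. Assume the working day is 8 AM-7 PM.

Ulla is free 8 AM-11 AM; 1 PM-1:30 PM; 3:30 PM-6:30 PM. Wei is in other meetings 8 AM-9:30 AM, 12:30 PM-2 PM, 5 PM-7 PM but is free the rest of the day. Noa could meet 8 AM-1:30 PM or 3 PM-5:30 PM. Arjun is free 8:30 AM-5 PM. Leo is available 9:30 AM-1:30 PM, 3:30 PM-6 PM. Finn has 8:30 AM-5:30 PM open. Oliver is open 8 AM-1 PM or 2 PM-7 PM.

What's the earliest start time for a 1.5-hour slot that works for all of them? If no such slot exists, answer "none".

09:30

Ulla free: 08:00-11:00, 13:00-13:30, 15:30-18:30.
Wei free: 09:30-12:30, 14:00-17:00 (invert busy blocks within the working day).
Noa free: 08:00-13:30, 15:00-17:30.
Arjun free: 08:30-17:00.
Leo free: 09:30-13:30, 15:30-18:00.
Finn free: 08:30-17:30.
Oliver free: 08:00-13:00, 14:00-19:00.
Ulla ∩ Wei: 09:30-11:00, 15:30-17:00.
Ulla ∩ Wei ∩ Noa: 09:30-11:00, 15:30-17:00.
Ulla ∩ Wei ∩ Noa ∩ Arjun: 09:30-11:00, 15:30-17:00.
Ulla ∩ Wei ∩ Noa ∩ Arjun ∩ Leo: 09:30-11:00, 15:30-17:00.
Ulla ∩ Wei ∩ Noa ∩ Arjun ∩ Leo ∩ Finn: 09:30-11:00, 15:30-17:00.
Ulla ∩ Wei ∩ Noa ∩ Arjun ∩ Leo ∩ Finn ∩ Oliver: 09:30-11:00, 15:30-17:00.
The first common window of at least 90 minutes is 09:30-11:00, so the earliest start is 09:30.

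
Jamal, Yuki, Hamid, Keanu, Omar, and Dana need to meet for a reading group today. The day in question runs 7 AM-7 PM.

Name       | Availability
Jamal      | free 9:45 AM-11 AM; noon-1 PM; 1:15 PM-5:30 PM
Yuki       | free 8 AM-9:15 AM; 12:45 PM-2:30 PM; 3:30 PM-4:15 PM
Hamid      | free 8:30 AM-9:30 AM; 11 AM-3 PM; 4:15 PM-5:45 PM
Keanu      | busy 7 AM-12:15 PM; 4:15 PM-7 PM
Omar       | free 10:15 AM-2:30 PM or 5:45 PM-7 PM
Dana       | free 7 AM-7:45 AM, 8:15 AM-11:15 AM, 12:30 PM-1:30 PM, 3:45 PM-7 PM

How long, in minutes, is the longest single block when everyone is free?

Jamal free: 09:45-11:00, 12:00-13:00, 13:15-17:30.
Yuki free: 08:00-09:15, 12:45-14:30, 15:30-16:15.
Hamid free: 08:30-09:30, 11:00-15:00, 16:15-17:45.
Keanu free: 12:15-16:15 (invert busy blocks within the working day).
Omar free: 10:15-14:30, 17:45-19:00.
Dana free: 07:00-07:45, 08:15-11:15, 12:30-13:30, 15:45-19:00.
Jamal ∩ Yuki: 12:45-13:00, 13:15-14:30, 15:30-16:15.
Jamal ∩ Yuki ∩ Hamid: 12:45-13:00, 13:15-14:30.
Jamal ∩ Yuki ∩ Hamid ∩ Keanu: 12:45-13:00, 13:15-14:30.
Jamal ∩ Yuki ∩ Hamid ∩ Keanu ∩ Omar: 12:45-13:00, 13:15-14:30.
Jamal ∩ Yuki ∩ Hamid ∩ Keanu ∩ Omar ∩ Dana: 12:45-13:00, 13:15-13:30.
The longest is 12:45-13:00 at 15 minutes.

15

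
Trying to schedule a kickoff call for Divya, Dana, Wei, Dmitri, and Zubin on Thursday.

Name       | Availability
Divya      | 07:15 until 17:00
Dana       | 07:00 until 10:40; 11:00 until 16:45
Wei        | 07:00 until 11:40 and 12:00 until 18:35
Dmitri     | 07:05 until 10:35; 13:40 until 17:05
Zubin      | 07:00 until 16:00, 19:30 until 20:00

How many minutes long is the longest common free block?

200

Divya ∩ Dana: 07:15-10:40, 11:00-16:45.
Divya ∩ Dana ∩ Wei: 07:15-10:40, 11:00-11:40, 12:00-16:45.
Divya ∩ Dana ∩ Wei ∩ Dmitri: 07:15-10:35, 13:40-16:45.
Divya ∩ Dana ∩ Wei ∩ Dmitri ∩ Zubin: 07:15-10:35, 13:40-16:00.
Those are the intersection windows.
The longest is 07:15-10:35 at 200 minutes.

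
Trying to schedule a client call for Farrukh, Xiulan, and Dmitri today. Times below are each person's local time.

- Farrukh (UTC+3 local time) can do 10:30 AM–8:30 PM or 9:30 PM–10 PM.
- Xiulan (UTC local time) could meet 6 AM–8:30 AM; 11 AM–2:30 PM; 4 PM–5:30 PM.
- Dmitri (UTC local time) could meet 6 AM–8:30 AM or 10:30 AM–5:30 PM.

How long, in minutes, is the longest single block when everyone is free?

Farrukh in UTC: 07:30-17:30, 18:30-19:00 (subtract 3h to convert from UTC+3).
Xiulan in UTC: 06:00-08:30, 11:00-14:30, 16:00-17:30.
Dmitri in UTC: 06:00-08:30, 10:30-17:30.
Farrukh ∩ Xiulan: 07:30-08:30, 11:00-14:30, 16:00-17:30.
Farrukh ∩ Xiulan ∩ Dmitri: 07:30-08:30, 11:00-14:30, 16:00-17:30.
The longest is 11:00-14:30 at 210 minutes.

210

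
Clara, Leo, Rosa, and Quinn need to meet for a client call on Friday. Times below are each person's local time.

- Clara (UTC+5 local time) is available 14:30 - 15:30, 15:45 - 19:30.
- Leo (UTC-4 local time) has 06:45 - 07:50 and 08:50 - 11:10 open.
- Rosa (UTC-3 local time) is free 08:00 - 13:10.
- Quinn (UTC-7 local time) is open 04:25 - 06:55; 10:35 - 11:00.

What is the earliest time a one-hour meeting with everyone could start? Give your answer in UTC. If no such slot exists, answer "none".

Clara in UTC: 09:30-10:30, 10:45-14:30 (subtract 5h to convert from UTC+5).
Leo in UTC: 10:45-11:50, 12:50-15:10 (add 4h to convert from UTC-4).
Rosa in UTC: 11:00-16:10 (add 3h to convert from UTC-3).
Quinn in UTC: 11:25-13:55, 17:35-18:00 (add 7h to convert from UTC-7).
Clara ∩ Leo: 10:45-11:50, 12:50-14:30.
Clara ∩ Leo ∩ Rosa: 11:00-11:50, 12:50-14:30.
Clara ∩ Leo ∩ Rosa ∩ Quinn: 11:25-11:50, 12:50-13:55.
Those are the intersection windows.
The first common window of at least 60 minutes is 12:50-13:55, so the earliest start is 12:50.

12:50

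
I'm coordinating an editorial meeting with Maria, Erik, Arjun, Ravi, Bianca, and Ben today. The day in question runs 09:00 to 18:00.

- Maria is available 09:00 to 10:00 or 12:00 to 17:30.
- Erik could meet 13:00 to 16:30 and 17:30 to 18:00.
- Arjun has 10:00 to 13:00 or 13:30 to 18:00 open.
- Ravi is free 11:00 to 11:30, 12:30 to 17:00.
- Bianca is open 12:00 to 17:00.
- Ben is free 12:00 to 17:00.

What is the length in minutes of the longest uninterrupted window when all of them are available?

180

Maria ∩ Erik: 13:00-16:30.
Maria ∩ Erik ∩ Arjun: 13:30-16:30.
Maria ∩ Erik ∩ Arjun ∩ Ravi: 13:30-16:30.
Maria ∩ Erik ∩ Arjun ∩ Ravi ∩ Bianca: 13:30-16:30.
Maria ∩ Erik ∩ Arjun ∩ Ravi ∩ Bianca ∩ Ben: 13:30-16:30.
The longest is 13:30-16:30 at 180 minutes.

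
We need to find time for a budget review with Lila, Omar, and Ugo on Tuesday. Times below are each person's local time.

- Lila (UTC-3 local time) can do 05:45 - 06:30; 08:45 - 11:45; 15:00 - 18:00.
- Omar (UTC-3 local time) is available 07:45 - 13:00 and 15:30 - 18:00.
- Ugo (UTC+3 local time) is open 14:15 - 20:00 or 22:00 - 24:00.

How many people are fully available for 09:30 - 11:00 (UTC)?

Lila in UTC: 08:45-09:30, 11:45-14:45, 18:00-21:00 (add 3h to convert from UTC-3).
Omar in UTC: 10:45-16:00, 18:30-21:00 (add 3h to convert from UTC-3).
Ugo in UTC: 11:15-17:00, 19:00-21:00 (subtract 3h to convert from UTC+3).
nobody can make the full 09:30-11:00 slot — that's 0.

0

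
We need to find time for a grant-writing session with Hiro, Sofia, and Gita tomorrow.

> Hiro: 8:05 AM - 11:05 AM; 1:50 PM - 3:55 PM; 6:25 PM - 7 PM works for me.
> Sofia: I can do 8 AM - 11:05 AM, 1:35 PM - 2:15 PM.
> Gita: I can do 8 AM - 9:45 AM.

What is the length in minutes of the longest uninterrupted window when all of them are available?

100

Hiro ∩ Sofia: 08:05-11:05, 13:50-14:15.
Hiro ∩ Sofia ∩ Gita: 08:05-09:45.
So the common availability across everyone is 08:05-09:45.
The longest is 08:05-09:45 at 100 minutes.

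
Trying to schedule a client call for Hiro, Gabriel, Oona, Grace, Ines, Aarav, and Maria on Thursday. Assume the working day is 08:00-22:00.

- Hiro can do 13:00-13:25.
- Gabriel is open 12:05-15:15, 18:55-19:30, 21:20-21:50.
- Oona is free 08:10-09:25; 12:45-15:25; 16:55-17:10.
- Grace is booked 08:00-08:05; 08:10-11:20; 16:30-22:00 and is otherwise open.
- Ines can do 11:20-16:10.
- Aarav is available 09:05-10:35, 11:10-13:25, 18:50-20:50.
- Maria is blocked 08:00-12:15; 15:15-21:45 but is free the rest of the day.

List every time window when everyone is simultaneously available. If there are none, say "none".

Hiro free: 13:00-13:25.
Gabriel free: 12:05-15:15, 18:55-19:30, 21:20-21:50.
Oona free: 08:10-09:25, 12:45-15:25, 16:55-17:10.
Grace free: 08:05-08:10, 11:20-16:30 (invert busy blocks within the working day).
Ines free: 11:20-16:10.
Aarav free: 09:05-10:35, 11:10-13:25, 18:50-20:50.
Maria free: 12:15-15:15, 21:45-22:00 (invert busy blocks within the working day).
Hiro ∩ Gabriel: 13:00-13:25.
Hiro ∩ Gabriel ∩ Oona: 13:00-13:25.
Hiro ∩ Gabriel ∩ Oona ∩ Grace: 13:00-13:25.
Hiro ∩ Gabriel ∩ Oona ∩ Grace ∩ Ines: 13:00-13:25.
Hiro ∩ Gabriel ∩ Oona ∩ Grace ∩ Ines ∩ Aarav: 13:00-13:25.
Hiro ∩ Gabriel ∩ Oona ∩ Grace ∩ Ines ∩ Aarav ∩ Maria: 13:00-13:25.

13:00-13:25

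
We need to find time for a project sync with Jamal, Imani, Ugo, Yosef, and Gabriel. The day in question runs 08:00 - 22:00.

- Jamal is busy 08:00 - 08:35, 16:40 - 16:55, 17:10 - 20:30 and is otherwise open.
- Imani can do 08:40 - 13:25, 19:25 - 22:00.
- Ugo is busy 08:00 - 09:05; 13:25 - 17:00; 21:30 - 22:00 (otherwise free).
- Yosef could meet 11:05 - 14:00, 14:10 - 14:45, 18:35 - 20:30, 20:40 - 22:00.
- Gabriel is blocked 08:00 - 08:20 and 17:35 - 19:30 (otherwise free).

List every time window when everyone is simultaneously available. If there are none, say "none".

11:05-13:25, 20:40-21:30

Jamal free: 08:35-16:40, 16:55-17:10, 20:30-22:00 (invert busy blocks within the working day).
Imani free: 08:40-13:25, 19:25-22:00.
Ugo free: 09:05-13:25, 17:00-21:30 (invert busy blocks within the working day).
Yosef free: 11:05-14:00, 14:10-14:45, 18:35-20:30, 20:40-22:00.
Gabriel free: 08:20-17:35, 19:30-22:00 (invert busy blocks within the working day).
Jamal ∩ Imani: 08:40-13:25, 20:30-22:00.
Jamal ∩ Imani ∩ Ugo: 09:05-13:25, 20:30-21:30.
Jamal ∩ Imani ∩ Ugo ∩ Yosef: 11:05-13:25, 20:40-21:30.
Jamal ∩ Imani ∩ Ugo ∩ Yosef ∩ Gabriel: 11:05-13:25, 20:40-21:30.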